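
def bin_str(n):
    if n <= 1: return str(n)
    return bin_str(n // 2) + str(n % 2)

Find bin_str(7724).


bin_str(7724) = bin_str(3862) + '0'
bin_str(3862) = bin_str(1931) + '0'
bin_str(1931) = bin_str(965) + '1'
bin_str(965) = bin_str(482) + '1'
bin_str(482) = bin_str(241) + '0'
bin_str(241) = bin_str(120) + '1'
bin_str(120) = bin_str(60) + '0'
bin_str(60) = bin_str(30) + '0'
bin_str(30) = bin_str(15) + '0'
bin_str(15) = bin_str(7) + '1'
bin_str(7) = bin_str(3) + '1'
bin_str(3) = bin_str(1) + '1'
bin_str(1) = '1'  (base case)
Concatenating: '1' + '1' + '1' + '1' + '0' + '0' + '0' + '1' + '0' + '1' + '1' + '0' + '0' = '1111000101100'

1111000101100


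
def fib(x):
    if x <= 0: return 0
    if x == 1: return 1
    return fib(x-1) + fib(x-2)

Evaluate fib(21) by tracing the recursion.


Computing fib(21) bottom-up:
fib(0) = 0
fib(1) = 1
fib(2) = fib(1) + fib(0) = 1 + 0 = 1
fib(3) = fib(2) + fib(1) = 1 + 1 = 2
fib(4) = fib(3) + fib(2) = 2 + 1 = 3
fib(5) = fib(4) + fib(3) = 3 + 2 = 5
fib(6) = fib(5) + fib(4) = 5 + 3 = 8
fib(7) = fib(6) + fib(5) = 8 + 5 = 13
fib(8) = fib(7) + fib(6) = 13 + 8 = 21
fib(9) = fib(8) + fib(7) = 21 + 13 = 34
fib(10) = fib(9) + fib(8) = 34 + 21 = 55
fib(11) = fib(10) + fib(9) = 55 + 34 = 89
fib(12) = fib(11) + fib(10) = 89 + 55 = 144
fib(13) = fib(12) + fib(11) = 144 + 89 = 233
fib(14) = fib(13) + fib(12) = 233 + 144 = 377
fib(15) = fib(14) + fib(13) = 377 + 233 = 610
fib(16) = fib(15) + fib(14) = 610 + 377 = 987
fib(17) = fib(16) + fib(15) = 987 + 610 = 1597
fib(18) = fib(17) + fib(16) = 1597 + 987 = 2584
fib(19) = fib(18) + fib(17) = 2584 + 1597 = 4181
fib(20) = fib(19) + fib(18) = 4181 + 2584 = 6765
fib(21) = fib(20) + fib(19) = 6765 + 4181 = 10946

10946


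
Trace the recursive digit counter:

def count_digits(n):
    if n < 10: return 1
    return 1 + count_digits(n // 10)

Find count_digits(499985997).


count_digits(499985997) = 1 + count_digits(49998599)
count_digits(49998599) = 1 + count_digits(4999859)
count_digits(4999859) = 1 + count_digits(499985)
count_digits(499985) = 1 + count_digits(49998)
count_digits(49998) = 1 + count_digits(4999)
count_digits(4999) = 1 + count_digits(499)
count_digits(499) = 1 + count_digits(49)
count_digits(49) = 1 + count_digits(4)
count_digits(4) = 1  (base case: 4 < 10)
Unwinding: 1 + 1 + 1 + 1 + 1 + 1 + 1 + 1 + 1 = 9

9


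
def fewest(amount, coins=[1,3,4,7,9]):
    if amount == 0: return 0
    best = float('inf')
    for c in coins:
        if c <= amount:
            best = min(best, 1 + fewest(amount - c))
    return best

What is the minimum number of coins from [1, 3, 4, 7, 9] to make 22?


Building up with DP:
fewest(0) = 0
fewest(1) = min(1+fewest(0)=1+0=1) = 1
fewest(2) = min(1+fewest(1)=1+1=2) = 2
fewest(3) = min(1+fewest(2)=1+2=3, 1+fewest(0)=1+0=1) = 1
fewest(4) = min(1+fewest(3)=1+1=2, 1+fewest(1)=1+1=2, 1+fewest(0)=1+0=1) = 1
fewest(5) = min(1+fewest(4)=1+1=2, 1+fewest(2)=1+2=3, 1+fewest(1)=1+1=2) = 2
fewest(6) = min(1+fewest(5)=1+2=3, 1+fewest(3)=1+1=2, 1+fewest(2)=1+2=3) = 2
fewest(7) = min(1+fewest(6)=1+2=3, 1+fewest(4)=1+1=2, 1+fewest(3)=1+1=2, 1+fewest(0)=1+0=1) = 1
fewest(8) = min(1+fewest(7)=1+1=2, 1+fewest(5)=1+2=3, 1+fewest(4)=1+1=2, 1+fewest(1)=1+1=2) = 2
fewest(9) = min(1+fewest(8)=1+2=3, 1+fewest(6)=1+2=3, 1+fewest(5)=1+2=3, 1+fewest(2)=1+2=3, 1+fewest(0)=1+0=1) = 1
fewest(10) = min(1+fewest(9)=1+1=2, 1+fewest(7)=1+1=2, 1+fewest(6)=1+2=3, 1+fewest(3)=1+1=2, 1+fewest(1)=1+1=2) = 2
fewest(11) = min(1+fewest(10)=1+2=3, 1+fewest(8)=1+2=3, 1+fewest(7)=1+1=2, 1+fewest(4)=1+1=2, 1+fewest(2)=1+2=3) = 2
fewest(12) = min(1+fewest(11)=1+2=3, 1+fewest(9)=1+1=2, 1+fewest(8)=1+2=3, 1+fewest(5)=1+2=3, 1+fewest(3)=1+1=2) = 2
fewest(13) = min(1+fewest(12)=1+2=3, 1+fewest(10)=1+2=3, 1+fewest(9)=1+1=2, 1+fewest(6)=1+2=3, 1+fewest(4)=1+1=2) = 2
fewest(14) = min(1+fewest(13)=1+2=3, 1+fewest(11)=1+2=3, 1+fewest(10)=1+2=3, 1+fewest(7)=1+1=2, 1+fewest(5)=1+2=3) = 2
fewest(15) = min(1+fewest(14)=1+2=3, 1+fewest(12)=1+2=3, 1+fewest(11)=1+2=3, 1+fewest(8)=1+2=3, 1+fewest(6)=1+2=3) = 3
fewest(16) = min(1+fewest(15)=1+3=4, 1+fewest(13)=1+2=3, 1+fewest(12)=1+2=3, 1+fewest(9)=1+1=2, 1+fewest(7)=1+1=2) = 2
fewest(17) = min(1+fewest(16)=1+2=3, 1+fewest(14)=1+2=3, 1+fewest(13)=1+2=3, 1+fewest(10)=1+2=3, 1+fewest(8)=1+2=3) = 3
fewest(18) = min(1+fewest(17)=1+3=4, 1+fewest(15)=1+3=4, 1+fewest(14)=1+2=3, 1+fewest(11)=1+2=3, 1+fewest(9)=1+1=2) = 2
fewest(19) = min(1+fewest(18)=1+2=3, 1+fewest(16)=1+2=3, 1+fewest(15)=1+3=4, 1+fewest(12)=1+2=3, 1+fewest(10)=1+2=3) = 3
fewest(20) = min(1+fewest(19)=1+3=4, 1+fewest(17)=1+3=4, 1+fewest(16)=1+2=3, 1+fewest(13)=1+2=3, 1+fewest(11)=1+2=3) = 3
fewest(21) = min(1+fewest(20)=1+3=4, 1+fewest(18)=1+2=3, 1+fewest(17)=1+3=4, 1+fewest(14)=1+2=3, 1+fewest(12)=1+2=3) = 3
fewest(22) = min(1+fewest(21)=1+3=4, 1+fewest(19)=1+3=4, 1+fewest(18)=1+2=3, 1+fewest(15)=1+3=4, 1+fewest(13)=1+2=3) = 3

3


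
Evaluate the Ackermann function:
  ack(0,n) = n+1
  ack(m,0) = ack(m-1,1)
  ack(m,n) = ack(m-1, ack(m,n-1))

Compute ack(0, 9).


ack(0, 9) = 10
Result: ack(0, 9) = 10

10


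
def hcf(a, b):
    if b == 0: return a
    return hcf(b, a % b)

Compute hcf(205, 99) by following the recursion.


hcf(205, 99) = hcf(99, 7)
hcf(99, 7) = hcf(7, 1)
hcf(7, 1) = hcf(1, 0)
hcf(1, 0) = 1  (base case)

1


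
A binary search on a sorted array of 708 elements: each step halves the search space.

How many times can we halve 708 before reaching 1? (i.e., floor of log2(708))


708 / 2 = 354
354 / 2 = 177
177 / 2 = 88
88 / 2 = 44
44 / 2 = 22
22 / 2 = 11
11 / 2 = 5
5 / 2 = 2
2 / 2 = 1
Reached 1 after 9 halvings

9


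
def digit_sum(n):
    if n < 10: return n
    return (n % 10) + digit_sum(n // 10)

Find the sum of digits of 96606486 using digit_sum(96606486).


digit_sum(96606486) = 6 + digit_sum(9660648)
digit_sum(9660648) = 8 + digit_sum(966064)
digit_sum(966064) = 4 + digit_sum(96606)
digit_sum(96606) = 6 + digit_sum(9660)
digit_sum(9660) = 0 + digit_sum(966)
digit_sum(966) = 6 + digit_sum(96)
digit_sum(96) = 6 + digit_sum(9)
digit_sum(9) = 9  (base case)
Total: 6 + 8 + 4 + 6 + 0 + 6 + 6 + 9 = 45

45


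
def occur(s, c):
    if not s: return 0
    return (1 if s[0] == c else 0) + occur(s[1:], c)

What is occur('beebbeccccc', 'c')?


s[0]='b' != 'c' -> 0
s[0]='e' != 'c' -> 0
s[0]='e' != 'c' -> 0
s[0]='b' != 'c' -> 0
s[0]='b' != 'c' -> 0
s[0]='e' != 'c' -> 0
s[0]='c' == 'c' -> 1
s[0]='c' == 'c' -> 1
s[0]='c' == 'c' -> 1
s[0]='c' == 'c' -> 1
s[0]='c' == 'c' -> 1
Sum: 0 + 0 + 0 + 0 + 0 + 0 + 1 + 1 + 1 + 1 + 1 = 5

5


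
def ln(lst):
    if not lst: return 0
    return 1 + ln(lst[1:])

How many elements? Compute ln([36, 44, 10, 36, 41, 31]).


ln([36, 44, 10, 36, 41, 31]) = 1 + ln([44, 10, 36, 41, 31])
ln([44, 10, 36, 41, 31]) = 1 + ln([10, 36, 41, 31])
ln([10, 36, 41, 31]) = 1 + ln([36, 41, 31])
ln([36, 41, 31]) = 1 + ln([41, 31])
ln([41, 31]) = 1 + ln([31])
ln([31]) = 1 + ln([])
ln([]) = 0  (base case)
Unwinding: 1 + 1 + 1 + 1 + 1 + 1 + 0 = 6

6


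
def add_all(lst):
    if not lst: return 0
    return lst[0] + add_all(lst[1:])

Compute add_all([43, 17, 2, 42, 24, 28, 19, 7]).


add_all([43, 17, 2, 42, 24, 28, 19, 7]) = 43 + add_all([17, 2, 42, 24, 28, 19, 7])
add_all([17, 2, 42, 24, 28, 19, 7]) = 17 + add_all([2, 42, 24, 28, 19, 7])
add_all([2, 42, 24, 28, 19, 7]) = 2 + add_all([42, 24, 28, 19, 7])
add_all([42, 24, 28, 19, 7]) = 42 + add_all([24, 28, 19, 7])
add_all([24, 28, 19, 7]) = 24 + add_all([28, 19, 7])
add_all([28, 19, 7]) = 28 + add_all([19, 7])
add_all([19, 7]) = 19 + add_all([7])
add_all([7]) = 7 + add_all([])
add_all([]) = 0  (base case)
Total: 43 + 17 + 2 + 42 + 24 + 28 + 19 + 7 + 0 = 182

182


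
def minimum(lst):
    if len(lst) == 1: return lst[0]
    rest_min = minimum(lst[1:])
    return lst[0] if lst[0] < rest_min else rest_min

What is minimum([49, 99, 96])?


minimum([49, 99, 96]): compare 49 with minimum([99, 96])
minimum([99, 96]): compare 99 with minimum([96])
minimum([96]) = 96  (base case)
Compare 99 with 96 -> 96
Compare 49 with 96 -> 49

49


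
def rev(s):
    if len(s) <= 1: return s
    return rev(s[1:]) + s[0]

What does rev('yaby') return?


rev('yaby') = rev('aby') + 'y'
rev('aby') = rev('by') + 'a'
rev('by') = rev('y') + 'b'
rev('y') = 'y'  (base case)
Concatenating: 'y' + 'b' + 'a' + 'y' = 'ybay'

ybay


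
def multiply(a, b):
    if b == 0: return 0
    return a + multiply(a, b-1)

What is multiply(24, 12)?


multiply(24, 12) = 24 + multiply(24, 11)
multiply(24, 11) = 24 + multiply(24, 10)
multiply(24, 10) = 24 + multiply(24, 9)
multiply(24, 9) = 24 + multiply(24, 8)
multiply(24, 8) = 24 + multiply(24, 7)
multiply(24, 7) = 24 + multiply(24, 6)
multiply(24, 6) = 24 + multiply(24, 5)
multiply(24, 5) = 24 + multiply(24, 4)
multiply(24, 4) = 24 + multiply(24, 3)
multiply(24, 3) = 24 + multiply(24, 2)
multiply(24, 2) = 24 + multiply(24, 1)
multiply(24, 1) = 24 + multiply(24, 0)
multiply(24, 0) = 0  (base case)
Total: 24 + 24 + 24 + 24 + 24 + 24 + 24 + 24 + 24 + 24 + 24 + 24 + 0 = 288

288


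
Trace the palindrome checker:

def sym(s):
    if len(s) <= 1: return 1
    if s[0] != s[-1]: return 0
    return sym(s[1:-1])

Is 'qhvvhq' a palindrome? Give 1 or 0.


sym('qhvvhq'): s[0]='q' == s[-1]='q' -> check sym('hvvh')
sym('hvvh'): s[0]='h' == s[-1]='h' -> check sym('vv')
sym('vv'): s[0]='v' == s[-1]='v' -> check sym('')
sym(''): len <= 1 -> return 1  (base case)
Result: 1 (palindrome)

1


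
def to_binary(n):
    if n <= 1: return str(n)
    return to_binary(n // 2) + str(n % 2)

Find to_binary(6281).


to_binary(6281) = to_binary(3140) + '1'
to_binary(3140) = to_binary(1570) + '0'
to_binary(1570) = to_binary(785) + '0'
to_binary(785) = to_binary(392) + '1'
to_binary(392) = to_binary(196) + '0'
to_binary(196) = to_binary(98) + '0'
to_binary(98) = to_binary(49) + '0'
to_binary(49) = to_binary(24) + '1'
to_binary(24) = to_binary(12) + '0'
to_binary(12) = to_binary(6) + '0'
to_binary(6) = to_binary(3) + '0'
to_binary(3) = to_binary(1) + '1'
to_binary(1) = '1'  (base case)
Concatenating: '1' + '1' + '0' + '0' + '0' + '1' + '0' + '0' + '0' + '1' + '0' + '0' + '1' = '1100010001001'

1100010001001


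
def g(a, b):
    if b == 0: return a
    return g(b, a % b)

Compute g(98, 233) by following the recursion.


g(98, 233) = g(233, 98)
g(233, 98) = g(98, 37)
g(98, 37) = g(37, 24)
g(37, 24) = g(24, 13)
g(24, 13) = g(13, 11)
g(13, 11) = g(11, 2)
g(11, 2) = g(2, 1)
g(2, 1) = g(1, 0)
g(1, 0) = 1  (base case)

1


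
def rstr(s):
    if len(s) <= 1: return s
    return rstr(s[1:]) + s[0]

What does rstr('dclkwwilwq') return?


rstr('dclkwwilwq') = rstr('clkwwilwq') + 'd'
rstr('clkwwilwq') = rstr('lkwwilwq') + 'c'
rstr('lkwwilwq') = rstr('kwwilwq') + 'l'
rstr('kwwilwq') = rstr('wwilwq') + 'k'
rstr('wwilwq') = rstr('wilwq') + 'w'
rstr('wilwq') = rstr('ilwq') + 'w'
rstr('ilwq') = rstr('lwq') + 'i'
rstr('lwq') = rstr('wq') + 'l'
rstr('wq') = rstr('q') + 'w'
rstr('q') = 'q'  (base case)
Concatenating: 'q' + 'w' + 'l' + 'i' + 'w' + 'w' + 'k' + 'l' + 'c' + 'd' = 'qwliwwklcd'

qwliwwklcd


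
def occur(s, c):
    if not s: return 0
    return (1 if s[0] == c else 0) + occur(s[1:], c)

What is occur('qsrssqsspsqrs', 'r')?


s[0]='q' != 'r' -> 0
s[0]='s' != 'r' -> 0
s[0]='r' == 'r' -> 1
s[0]='s' != 'r' -> 0
s[0]='s' != 'r' -> 0
s[0]='q' != 'r' -> 0
s[0]='s' != 'r' -> 0
s[0]='s' != 'r' -> 0
s[0]='p' != 'r' -> 0
s[0]='s' != 'r' -> 0
s[0]='q' != 'r' -> 0
s[0]='r' == 'r' -> 1
s[0]='s' != 'r' -> 0
Sum: 0 + 0 + 1 + 0 + 0 + 0 + 0 + 0 + 0 + 0 + 0 + 1 + 0 = 2

2


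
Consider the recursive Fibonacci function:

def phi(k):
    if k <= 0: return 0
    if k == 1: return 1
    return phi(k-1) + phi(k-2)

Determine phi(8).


Computing phi(8) bottom-up:
phi(0) = 0
phi(1) = 1
phi(2) = phi(1) + phi(0) = 1 + 0 = 1
phi(3) = phi(2) + phi(1) = 1 + 1 = 2
phi(4) = phi(3) + phi(2) = 2 + 1 = 3
phi(5) = phi(4) + phi(3) = 3 + 2 = 5
phi(6) = phi(5) + phi(4) = 5 + 3 = 8
phi(7) = phi(6) + phi(5) = 8 + 5 = 13
phi(8) = phi(7) + phi(6) = 13 + 8 = 21

21


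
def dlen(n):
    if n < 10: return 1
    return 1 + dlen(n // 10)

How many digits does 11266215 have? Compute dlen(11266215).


dlen(11266215) = 1 + dlen(1126621)
dlen(1126621) = 1 + dlen(112662)
dlen(112662) = 1 + dlen(11266)
dlen(11266) = 1 + dlen(1126)
dlen(1126) = 1 + dlen(112)
dlen(112) = 1 + dlen(11)
dlen(11) = 1 + dlen(1)
dlen(1) = 1  (base case: 1 < 10)
Unwinding: 1 + 1 + 1 + 1 + 1 + 1 + 1 + 1 = 8

8


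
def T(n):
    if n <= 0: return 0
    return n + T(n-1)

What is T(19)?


T(19)
= 19 + 18 + 17 + 16 + 15 + 14 + 13 + 12 + 11 + 10 + 9 + 8 + 7 + 6 + 5 + 4 + 3 + 2 + 1 + T(0)
= 19 + 18 + 17 + 16 + 15 + 14 + 13 + 12 + 11 + 10 + 9 + 8 + 7 + 6 + 5 + 4 + 3 + 2 + 1 + 0
= 190

190


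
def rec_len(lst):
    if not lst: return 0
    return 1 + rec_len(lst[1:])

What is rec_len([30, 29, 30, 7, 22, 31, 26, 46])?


rec_len([30, 29, 30, 7, 22, 31, 26, 46]) = 1 + rec_len([29, 30, 7, 22, 31, 26, 46])
rec_len([29, 30, 7, 22, 31, 26, 46]) = 1 + rec_len([30, 7, 22, 31, 26, 46])
rec_len([30, 7, 22, 31, 26, 46]) = 1 + rec_len([7, 22, 31, 26, 46])
rec_len([7, 22, 31, 26, 46]) = 1 + rec_len([22, 31, 26, 46])
rec_len([22, 31, 26, 46]) = 1 + rec_len([31, 26, 46])
rec_len([31, 26, 46]) = 1 + rec_len([26, 46])
rec_len([26, 46]) = 1 + rec_len([46])
rec_len([46]) = 1 + rec_len([])
rec_len([]) = 0  (base case)
Unwinding: 1 + 1 + 1 + 1 + 1 + 1 + 1 + 1 + 0 = 8

8


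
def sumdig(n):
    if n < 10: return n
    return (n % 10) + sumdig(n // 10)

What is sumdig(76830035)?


sumdig(76830035) = 5 + sumdig(7683003)
sumdig(7683003) = 3 + sumdig(768300)
sumdig(768300) = 0 + sumdig(76830)
sumdig(76830) = 0 + sumdig(7683)
sumdig(7683) = 3 + sumdig(768)
sumdig(768) = 8 + sumdig(76)
sumdig(76) = 6 + sumdig(7)
sumdig(7) = 7  (base case)
Total: 5 + 3 + 0 + 0 + 3 + 8 + 6 + 7 = 32

32


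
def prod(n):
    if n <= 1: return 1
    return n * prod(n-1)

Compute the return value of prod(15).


prod(15)
= 15 * prod(14)
= 15 * 14 * prod(13)
= 15 * 14 * 13 * prod(12)
= 15 * 14 * 13 * 12 * prod(11)
= 15 * 14 * 13 * 12 * 11 * prod(10)
= 15 * 14 * 13 * 12 * 11 * 10 * prod(9)
= 15 * 14 * 13 * 12 * 11 * 10 * 9 * prod(8)
= 15 * 14 * 13 * 12 * 11 * 10 * 9 * 8 * prod(7)
= 15 * 14 * 13 * 12 * 11 * 10 * 9 * 8 * 7 * prod(6)
= 15 * 14 * 13 * 12 * 11 * 10 * 9 * 8 * 7 * 6 * prod(5)
= 15 * 14 * 13 * 12 * 11 * 10 * 9 * 8 * 7 * 6 * 5 * prod(4)
= 15 * 14 * 13 * 12 * 11 * 10 * 9 * 8 * 7 * 6 * 5 * 4 * prod(3)
= 15 * 14 * 13 * 12 * 11 * 10 * 9 * 8 * 7 * 6 * 5 * 4 * 3 * prod(2)
= 15 * 14 * 13 * 12 * 11 * 10 * 9 * 8 * 7 * 6 * 5 * 4 * 3 * 2 * prod(1)
= 15 * 14 * 13 * 12 * 11 * 10 * 9 * 8 * 7 * 6 * 5 * 4 * 3 * 2 * 1
= 1307674368000

1307674368000


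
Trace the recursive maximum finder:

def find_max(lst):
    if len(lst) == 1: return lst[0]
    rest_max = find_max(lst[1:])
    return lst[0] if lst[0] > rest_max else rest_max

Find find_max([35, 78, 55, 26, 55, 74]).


find_max([35, 78, 55, 26, 55, 74]): compare 35 with find_max([78, 55, 26, 55, 74])
find_max([78, 55, 26, 55, 74]): compare 78 with find_max([55, 26, 55, 74])
find_max([55, 26, 55, 74]): compare 55 with find_max([26, 55, 74])
find_max([26, 55, 74]): compare 26 with find_max([55, 74])
find_max([55, 74]): compare 55 with find_max([74])
find_max([74]) = 74  (base case)
Compare 55 with 74 -> 74
Compare 26 with 74 -> 74
Compare 55 with 74 -> 74
Compare 78 with 74 -> 78
Compare 35 with 78 -> 78

78


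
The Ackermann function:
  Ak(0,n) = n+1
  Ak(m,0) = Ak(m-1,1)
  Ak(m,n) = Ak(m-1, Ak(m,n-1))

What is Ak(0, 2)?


Ak(0, 2) = 3
Result: Ak(0, 2) = 3

3


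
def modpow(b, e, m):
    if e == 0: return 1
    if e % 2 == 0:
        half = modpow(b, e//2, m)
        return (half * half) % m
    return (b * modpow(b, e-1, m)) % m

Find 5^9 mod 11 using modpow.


modpow(5, 9, 11): e is odd, compute modpow(5, 8, 11)
  modpow(5, 8, 11): e is even, compute modpow(5, 4, 11)
    modpow(5, 4, 11): e is even, compute modpow(5, 2, 11)
      modpow(5, 2, 11): e is even, compute modpow(5, 1, 11)
        modpow(5, 1, 11): e is odd, compute modpow(5, 0, 11)
          modpow(5, 0, 11) = 1
        (5 * 1) % 11 = 5
      half=5, (5*5) % 11 = 3
    half=3, (3*3) % 11 = 9
  half=9, (9*9) % 11 = 4
(5 * 4) % 11 = 9

9


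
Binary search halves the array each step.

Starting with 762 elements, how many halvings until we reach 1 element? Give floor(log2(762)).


762 / 2 = 381
381 / 2 = 190
190 / 2 = 95
95 / 2 = 47
47 / 2 = 23
23 / 2 = 11
11 / 2 = 5
5 / 2 = 2
2 / 2 = 1
Reached 1 after 9 halvings

9


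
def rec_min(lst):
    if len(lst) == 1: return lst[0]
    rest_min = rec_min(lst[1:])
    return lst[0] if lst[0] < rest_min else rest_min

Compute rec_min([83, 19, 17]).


rec_min([83, 19, 17]): compare 83 with rec_min([19, 17])
rec_min([19, 17]): compare 19 with rec_min([17])
rec_min([17]) = 17  (base case)
Compare 19 with 17 -> 17
Compare 83 with 17 -> 17

17


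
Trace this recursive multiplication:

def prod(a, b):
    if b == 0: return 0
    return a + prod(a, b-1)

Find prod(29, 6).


prod(29, 6) = 29 + prod(29, 5)
prod(29, 5) = 29 + prod(29, 4)
prod(29, 4) = 29 + prod(29, 3)
prod(29, 3) = 29 + prod(29, 2)
prod(29, 2) = 29 + prod(29, 1)
prod(29, 1) = 29 + prod(29, 0)
prod(29, 0) = 0  (base case)
Total: 29 + 29 + 29 + 29 + 29 + 29 + 0 = 174

174


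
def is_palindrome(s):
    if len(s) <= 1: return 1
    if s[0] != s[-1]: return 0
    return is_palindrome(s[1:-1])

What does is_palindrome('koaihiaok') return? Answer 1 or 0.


is_palindrome('koaihiaok'): s[0]='k' == s[-1]='k' -> check is_palindrome('oaihiao')
is_palindrome('oaihiao'): s[0]='o' == s[-1]='o' -> check is_palindrome('aihia')
is_palindrome('aihia'): s[0]='a' == s[-1]='a' -> check is_palindrome('ihi')
is_palindrome('ihi'): s[0]='i' == s[-1]='i' -> check is_palindrome('h')
is_palindrome('h'): len <= 1 -> return 1  (base case)
Result: 1 (palindrome)

1


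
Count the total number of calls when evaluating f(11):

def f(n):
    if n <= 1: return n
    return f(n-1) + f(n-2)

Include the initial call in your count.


Let C(n) = total calls for f(n)
C(0) = 1, C(1) = 1
C(2) = 1 + C(1) + C(0) = 1 + 1 + 1 = 3
C(3) = 1 + C(2) + C(1) = 1 + 3 + 1 = 5
C(4) = 1 + C(3) + C(2) = 1 + 5 + 3 = 9
C(5) = 1 + C(4) + C(3) = 1 + 9 + 5 = 15
C(6) = 1 + C(5) + C(4) = 1 + 15 + 9 = 25
C(7) = 1 + C(6) + C(5) = 1 + 25 + 15 = 41
C(8) = 1 + C(7) + C(6) = 1 + 41 + 25 = 67
C(9) = 1 + C(8) + C(7) = 1 + 67 + 41 = 109
C(10) = 1 + C(9) + C(8) = 1 + 109 + 67 = 177
C(11) = 1 + C(10) + C(9) = 1 + 177 + 109 = 287

287


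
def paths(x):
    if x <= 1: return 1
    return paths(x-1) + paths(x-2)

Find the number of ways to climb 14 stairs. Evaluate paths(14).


Building up from base cases:
paths(0) = 1
paths(1) = 1
paths(2) = paths(1) + paths(0) = 1 + 1 = 2
paths(3) = paths(2) + paths(1) = 2 + 1 = 3
paths(4) = paths(3) + paths(2) = 3 + 2 = 5
paths(5) = paths(4) + paths(3) = 5 + 3 = 8
paths(6) = paths(5) + paths(4) = 8 + 5 = 13
paths(7) = paths(6) + paths(5) = 13 + 8 = 21
paths(8) = paths(7) + paths(6) = 21 + 13 = 34
paths(9) = paths(8) + paths(7) = 34 + 21 = 55
paths(10) = paths(9) + paths(8) = 55 + 34 = 89
paths(11) = paths(10) + paths(9) = 89 + 55 = 144
paths(12) = paths(11) + paths(10) = 144 + 89 = 233
paths(13) = paths(12) + paths(11) = 233 + 144 = 377
paths(14) = paths(13) + paths(12) = 377 + 233 = 610

610


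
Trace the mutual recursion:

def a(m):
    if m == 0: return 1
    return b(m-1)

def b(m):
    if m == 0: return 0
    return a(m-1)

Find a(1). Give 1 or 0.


a(1) = b(0)
b(0) = 0  (base case)
Result: 0

0


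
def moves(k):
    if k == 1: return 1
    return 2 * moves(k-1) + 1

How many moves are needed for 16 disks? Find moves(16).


moves(16) = 2 * moves(15) + 1
moves(15) = 2 * moves(14) + 1
moves(14) = 2 * moves(13) + 1
moves(13) = 2 * moves(12) + 1
moves(12) = 2 * moves(11) + 1
moves(11) = 2 * moves(10) + 1
moves(10) = 2 * moves(9) + 1
moves(9) = 2 * moves(8) + 1
moves(8) = 2 * moves(7) + 1
moves(7) = 2 * moves(6) + 1
moves(6) = 2 * moves(5) + 1
moves(5) = 2 * moves(4) + 1
moves(4) = 2 * moves(3) + 1
moves(3) = 2 * moves(2) + 1
moves(2) = 2 * moves(1) + 1
moves(1) = 1  (base case)
moves(2) = 2 * 1 + 1 = 3
moves(3) = 2 * 3 + 1 = 7
moves(4) = 2 * 7 + 1 = 15
moves(5) = 2 * 15 + 1 = 31
moves(6) = 2 * 31 + 1 = 63
moves(7) = 2 * 63 + 1 = 127
moves(8) = 2 * 127 + 1 = 255
moves(9) = 2 * 255 + 1 = 511
moves(10) = 2 * 511 + 1 = 1023
moves(11) = 2 * 1023 + 1 = 2047
moves(12) = 2 * 2047 + 1 = 4095
moves(13) = 2 * 4095 + 1 = 8191
moves(14) = 2 * 8191 + 1 = 16383
moves(15) = 2 * 16383 + 1 = 32767
moves(16) = 2 * 32767 + 1 = 65535

65535


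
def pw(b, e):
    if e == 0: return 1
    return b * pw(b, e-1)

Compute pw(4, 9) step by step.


pw(4, 9)
= 4 * pw(4, 8)
= 4 * 4 * pw(4, 7)
= 4 * 4 * 4 * pw(4, 6)
= 4 * 4 * 4 * 4 * pw(4, 5)
= 4 * 4 * 4 * 4 * 4 * pw(4, 4)
= 4 * 4 * 4 * 4 * 4 * 4 * pw(4, 3)
= 4 * 4 * 4 * 4 * 4 * 4 * 4 * pw(4, 2)
= 4 * 4 * 4 * 4 * 4 * 4 * 4 * 4 * pw(4, 1)
= 4 * 4 * 4 * 4 * 4 * 4 * 4 * 4 * 4 * pw(4, 0)
= 4 * 4 * 4 * 4 * 4 * 4 * 4 * 4 * 4 * 1
= 262144

262144


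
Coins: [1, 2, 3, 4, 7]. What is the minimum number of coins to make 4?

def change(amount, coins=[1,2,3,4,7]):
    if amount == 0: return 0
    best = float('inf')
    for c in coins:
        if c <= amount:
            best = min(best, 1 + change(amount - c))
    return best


Building up with DP:
change(0) = 0
change(1) = min(1+change(0)=1+0=1) = 1
change(2) = min(1+change(1)=1+1=2, 1+change(0)=1+0=1) = 1
change(3) = min(1+change(2)=1+1=2, 1+change(1)=1+1=2, 1+change(0)=1+0=1) = 1
change(4) = min(1+change(3)=1+1=2, 1+change(2)=1+1=2, 1+change(1)=1+1=2, 1+change(0)=1+0=1) = 1

1


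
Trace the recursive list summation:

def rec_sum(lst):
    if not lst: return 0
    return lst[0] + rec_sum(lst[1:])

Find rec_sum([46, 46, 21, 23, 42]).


rec_sum([46, 46, 21, 23, 42]) = 46 + rec_sum([46, 21, 23, 42])
rec_sum([46, 21, 23, 42]) = 46 + rec_sum([21, 23, 42])
rec_sum([21, 23, 42]) = 21 + rec_sum([23, 42])
rec_sum([23, 42]) = 23 + rec_sum([42])
rec_sum([42]) = 42 + rec_sum([])
rec_sum([]) = 0  (base case)
Total: 46 + 46 + 21 + 23 + 42 + 0 = 178

178


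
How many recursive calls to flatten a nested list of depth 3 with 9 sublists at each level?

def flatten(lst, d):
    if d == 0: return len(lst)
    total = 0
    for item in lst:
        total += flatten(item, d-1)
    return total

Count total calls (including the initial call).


At depth 0 (root): 1 call
At depth 1: each of 1 parents calls flatten on 9 children = 9 calls
At depth 2: each of 9 parents calls flatten on 9 children = 81 calls
At depth 3: each of 81 parents calls flatten on 9 children = 729 calls
Total: 1 + 9 + 81 + 729 = 820

820


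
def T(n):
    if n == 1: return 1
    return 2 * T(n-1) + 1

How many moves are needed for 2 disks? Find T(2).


T(2) = 2 * T(1) + 1
T(1) = 1  (base case)
T(2) = 2 * 1 + 1 = 3

3


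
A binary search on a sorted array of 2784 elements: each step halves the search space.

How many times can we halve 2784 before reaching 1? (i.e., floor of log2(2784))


2784 / 2 = 1392
1392 / 2 = 696
696 / 2 = 348
348 / 2 = 174
174 / 2 = 87
87 / 2 = 43
43 / 2 = 21
21 / 2 = 10
10 / 2 = 5
5 / 2 = 2
2 / 2 = 1
Reached 1 after 11 halvings

11


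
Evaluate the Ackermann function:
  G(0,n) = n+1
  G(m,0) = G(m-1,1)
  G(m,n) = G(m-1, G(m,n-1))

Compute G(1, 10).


G(1, 10) = G(0, G(1, 9))
  G(1, 9) = G(0, G(1, 8))
    G(1, 8) = G(0, G(1, 7))
      G(1, 7) = G(0, G(1, 6))
        G(1, 6) = G(0, G(1, 5))
          G(1, 5) = G(0, G(1, 4))
          G(1, 4) = G(0, G(1, 3))
          G(1, 3) = G(0, G(1, 2))
          G(1, 2) = G(0, G(1, 1))
          G(1, 1) = G(0, G(1, 0))
          G(1, 0) = G(0, 1)
          G(0, 1) = 2
            = G(0, 2)
          G(0, 2) = 3
            = G(0, 3)
          G(0, 3) = 4
            = G(0, 4)
          G(0, 4) = 5
            = G(0, 5)
          G(0, 5) = 6
            = G(0, 6)
          G(0, 6) = 7
          = G(0, 7)
          G(0, 7) = 8
        = G(0, 8)
... (trace truncated)
Result: G(1, 10) = 12

12


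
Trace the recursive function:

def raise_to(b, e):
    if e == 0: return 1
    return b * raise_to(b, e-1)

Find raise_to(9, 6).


raise_to(9, 6)
= 9 * raise_to(9, 5)
= 9 * 9 * raise_to(9, 4)
= 9 * 9 * 9 * raise_to(9, 3)
= 9 * 9 * 9 * 9 * raise_to(9, 2)
= 9 * 9 * 9 * 9 * 9 * raise_to(9, 1)
= 9 * 9 * 9 * 9 * 9 * 9 * raise_to(9, 0)
= 9 * 9 * 9 * 9 * 9 * 9 * 1
= 531441

531441


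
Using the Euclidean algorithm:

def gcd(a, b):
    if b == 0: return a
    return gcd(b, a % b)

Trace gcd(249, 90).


gcd(249, 90) = gcd(90, 69)
gcd(90, 69) = gcd(69, 21)
gcd(69, 21) = gcd(21, 6)
gcd(21, 6) = gcd(6, 3)
gcd(6, 3) = gcd(3, 0)
gcd(3, 0) = 3  (base case)

3


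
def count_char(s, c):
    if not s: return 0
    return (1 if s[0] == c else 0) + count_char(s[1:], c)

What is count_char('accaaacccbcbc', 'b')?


s[0]='a' != 'b' -> 0
s[0]='c' != 'b' -> 0
s[0]='c' != 'b' -> 0
s[0]='a' != 'b' -> 0
s[0]='a' != 'b' -> 0
s[0]='a' != 'b' -> 0
s[0]='c' != 'b' -> 0
s[0]='c' != 'b' -> 0
s[0]='c' != 'b' -> 0
s[0]='b' == 'b' -> 1
s[0]='c' != 'b' -> 0
s[0]='b' == 'b' -> 1
s[0]='c' != 'b' -> 0
Sum: 0 + 0 + 0 + 0 + 0 + 0 + 0 + 0 + 0 + 1 + 0 + 1 + 0 = 2

2


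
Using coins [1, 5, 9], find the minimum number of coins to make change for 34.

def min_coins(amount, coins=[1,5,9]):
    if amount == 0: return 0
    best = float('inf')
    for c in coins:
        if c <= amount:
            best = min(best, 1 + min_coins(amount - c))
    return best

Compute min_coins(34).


Building up with DP:
min_coins(0) = 0
min_coins(1) = min(1+min_coins(0)=1+0=1) = 1
min_coins(2) = min(1+min_coins(1)=1+1=2) = 2
min_coins(3) = min(1+min_coins(2)=1+2=3) = 3
min_coins(4) = min(1+min_coins(3)=1+3=4) = 4
min_coins(5) = min(1+min_coins(4)=1+4=5, 1+min_coins(0)=1+0=1) = 1
min_coins(6) = min(1+min_coins(5)=1+1=2, 1+min_coins(1)=1+1=2) = 2
min_coins(7) = min(1+min_coins(6)=1+2=3, 1+min_coins(2)=1+2=3) = 3
min_coins(8) = min(1+min_coins(7)=1+3=4, 1+min_coins(3)=1+3=4) = 4
min_coins(9) = min(1+min_coins(8)=1+4=5, 1+min_coins(4)=1+4=5, 1+min_coins(0)=1+0=1) = 1
min_coins(10) = min(1+min_coins(9)=1+1=2, 1+min_coins(5)=1+1=2, 1+min_coins(1)=1+1=2) = 2
min_coins(11) = min(1+min_coins(10)=1+2=3, 1+min_coins(6)=1+2=3, 1+min_coins(2)=1+2=3) = 3
min_coins(12) = min(1+min_coins(11)=1+3=4, 1+min_coins(7)=1+3=4, 1+min_coins(3)=1+3=4) = 4
min_coins(13) = min(1+min_coins(12)=1+4=5, 1+min_coins(8)=1+4=5, 1+min_coins(4)=1+4=5) = 5
min_coins(14) = min(1+min_coins(13)=1+5=6, 1+min_coins(9)=1+1=2, 1+min_coins(5)=1+1=2) = 2
min_coins(15) = min(1+min_coins(14)=1+2=3, 1+min_coins(10)=1+2=3, 1+min_coins(6)=1+2=3) = 3
min_coins(16) = min(1+min_coins(15)=1+3=4, 1+min_coins(11)=1+3=4, 1+min_coins(7)=1+3=4) = 4
min_coins(17) = min(1+min_coins(16)=1+4=5, 1+min_coins(12)=1+4=5, 1+min_coins(8)=1+4=5) = 5
min_coins(18) = min(1+min_coins(17)=1+5=6, 1+min_coins(13)=1+5=6, 1+min_coins(9)=1+1=2) = 2
min_coins(19) = min(1+min_coins(18)=1+2=3, 1+min_coins(14)=1+2=3, 1+min_coins(10)=1+2=3) = 3
min_coins(20) = min(1+min_coins(19)=1+3=4, 1+min_coins(15)=1+3=4, 1+min_coins(11)=1+3=4) = 4
min_coins(21) = min(1+min_coins(20)=1+4=5, 1+min_coins(16)=1+4=5, 1+min_coins(12)=1+4=5) = 5
min_coins(22) = min(1+min_coins(21)=1+5=6, 1+min_coins(17)=1+5=6, 1+min_coins(13)=1+5=6) = 6
min_coins(23) = min(1+min_coins(22)=1+6=7, 1+min_coins(18)=1+2=3, 1+min_coins(14)=1+2=3) = 3
min_coins(24) = min(1+min_coins(23)=1+3=4, 1+min_coins(19)=1+3=4, 1+min_coins(15)=1+3=4) = 4
min_coins(25) = min(1+min_coins(24)=1+4=5, 1+min_coins(20)=1+4=5, 1+min_coins(16)=1+4=5) = 5
min_coins(26) = min(1+min_coins(25)=1+5=6, 1+min_coins(21)=1+5=6, 1+min_coins(17)=1+5=6) = 6
min_coins(27) = min(1+min_coins(26)=1+6=7, 1+min_coins(22)=1+6=7, 1+min_coins(18)=1+2=3) = 3
min_coins(28) = min(1+min_coins(27)=1+3=4, 1+min_coins(23)=1+3=4, 1+min_coins(19)=1+3=4) = 4
min_coins(29) = min(1+min_coins(28)=1+4=5, 1+min_coins(24)=1+4=5, 1+min_coins(20)=1+4=5) = 5
min_coins(30) = min(1+min_coins(29)=1+5=6, 1+min_coins(25)=1+5=6, 1+min_coins(21)=1+5=6) = 6
min_coins(31) = min(1+min_coins(30)=1+6=7, 1+min_coins(26)=1+6=7, 1+min_coins(22)=1+6=7) = 7
min_coins(32) = min(1+min_coins(31)=1+7=8, 1+min_coins(27)=1+3=4, 1+min_coins(23)=1+3=4) = 4
min_coins(33) = min(1+min_coins(32)=1+4=5, 1+min_coins(28)=1+4=5, 1+min_coins(24)=1+4=5) = 5
min_coins(34) = min(1+min_coins(33)=1+5=6, 1+min_coins(29)=1+5=6, 1+min_coins(25)=1+5=6) = 6

6


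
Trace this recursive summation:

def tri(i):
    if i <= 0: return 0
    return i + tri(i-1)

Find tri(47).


tri(47)
= 47 + 46 + 45 + 44 + 43 + 42 + 41 + 40 + 39 + 38 + 37 + 36 + 35 + 34 + 33 + 32 + 31 + 30 + 29 + 28 + 27 + 26 + 25 + 24 + 23 + 22 + 21 + 20 + 19 + 18 + 17 + 16 + 15 + 14 + 13 + 12 + 11 + 10 + 9 + 8 + 7 + 6 + 5 + 4 + 3 + 2 + 1 + tri(0)
= 47 + 46 + 45 + 44 + 43 + 42 + 41 + 40 + 39 + 38 + 37 + 36 + 35 + 34 + 33 + 32 + 31 + 30 + 29 + 28 + 27 + 26 + 25 + 24 + 23 + 22 + 21 + 20 + 19 + 18 + 17 + 16 + 15 + 14 + 13 + 12 + 11 + 10 + 9 + 8 + 7 + 6 + 5 + 4 + 3 + 2 + 1 + 0
= 1128

1128


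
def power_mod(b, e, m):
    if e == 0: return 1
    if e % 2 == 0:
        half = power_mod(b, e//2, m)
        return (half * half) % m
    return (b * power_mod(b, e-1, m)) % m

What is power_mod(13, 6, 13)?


power_mod(13, 6, 13): e is even, compute power_mod(13, 3, 13)
  power_mod(13, 3, 13): e is odd, compute power_mod(13, 2, 13)
    power_mod(13, 2, 13): e is even, compute power_mod(13, 1, 13)
      power_mod(13, 1, 13): e is odd, compute power_mod(13, 0, 13)
        power_mod(13, 0, 13) = 1
      (13 * 1) % 13 = 0
    half=0, (0*0) % 13 = 0
  (13 * 0) % 13 = 0
half=0, (0*0) % 13 = 0

0


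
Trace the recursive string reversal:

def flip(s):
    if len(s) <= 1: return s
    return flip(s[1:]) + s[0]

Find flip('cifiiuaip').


flip('cifiiuaip') = flip('ifiiuaip') + 'c'
flip('ifiiuaip') = flip('fiiuaip') + 'i'
flip('fiiuaip') = flip('iiuaip') + 'f'
flip('iiuaip') = flip('iuaip') + 'i'
flip('iuaip') = flip('uaip') + 'i'
flip('uaip') = flip('aip') + 'u'
flip('aip') = flip('ip') + 'a'
flip('ip') = flip('p') + 'i'
flip('p') = 'p'  (base case)
Concatenating: 'p' + 'i' + 'a' + 'u' + 'i' + 'i' + 'f' + 'i' + 'c' = 'piauiific'

piauiific


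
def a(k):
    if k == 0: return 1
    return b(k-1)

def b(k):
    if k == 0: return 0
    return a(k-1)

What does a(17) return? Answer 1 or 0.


a(17) = b(16)
b(16) = a(15)
a(15) = b(14)
b(14) = a(13)
a(13) = b(12)
b(12) = a(11)
a(11) = b(10)
b(10) = a(9)
a(9) = b(8)
b(8) = a(7)
a(7) = b(6)
b(6) = a(5)
a(5) = b(4)
b(4) = a(3)
a(3) = b(2)
b(2) = a(1)
a(1) = b(0)
b(0) = 0  (base case)
Result: 0

0


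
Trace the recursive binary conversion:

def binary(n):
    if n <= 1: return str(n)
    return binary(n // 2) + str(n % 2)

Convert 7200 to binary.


binary(7200) = binary(3600) + '0'
binary(3600) = binary(1800) + '0'
binary(1800) = binary(900) + '0'
binary(900) = binary(450) + '0'
binary(450) = binary(225) + '0'
binary(225) = binary(112) + '1'
binary(112) = binary(56) + '0'
binary(56) = binary(28) + '0'
binary(28) = binary(14) + '0'
binary(14) = binary(7) + '0'
binary(7) = binary(3) + '1'
binary(3) = binary(1) + '1'
binary(1) = '1'  (base case)
Concatenating: '1' + '1' + '1' + '0' + '0' + '0' + '0' + '1' + '0' + '0' + '0' + '0' + '0' = '1110000100000'

1110000100000


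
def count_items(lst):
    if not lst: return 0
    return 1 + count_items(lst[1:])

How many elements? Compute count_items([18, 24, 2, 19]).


count_items([18, 24, 2, 19]) = 1 + count_items([24, 2, 19])
count_items([24, 2, 19]) = 1 + count_items([2, 19])
count_items([2, 19]) = 1 + count_items([19])
count_items([19]) = 1 + count_items([])
count_items([]) = 0  (base case)
Unwinding: 1 + 1 + 1 + 1 + 0 = 4

4


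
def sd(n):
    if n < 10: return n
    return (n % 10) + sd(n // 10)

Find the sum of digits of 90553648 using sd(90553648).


sd(90553648) = 8 + sd(9055364)
sd(9055364) = 4 + sd(905536)
sd(905536) = 6 + sd(90553)
sd(90553) = 3 + sd(9055)
sd(9055) = 5 + sd(905)
sd(905) = 5 + sd(90)
sd(90) = 0 + sd(9)
sd(9) = 9  (base case)
Total: 8 + 4 + 6 + 3 + 5 + 5 + 0 + 9 = 40

40


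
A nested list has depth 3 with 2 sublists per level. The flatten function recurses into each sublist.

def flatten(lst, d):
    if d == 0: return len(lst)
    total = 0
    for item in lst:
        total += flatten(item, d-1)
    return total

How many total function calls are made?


At depth 0 (root): 1 call
At depth 1: each of 1 parents calls flatten on 2 children = 2 calls
At depth 2: each of 2 parents calls flatten on 2 children = 4 calls
At depth 3: each of 4 parents calls flatten on 2 children = 8 calls
Total: 1 + 2 + 4 + 8 = 15

15


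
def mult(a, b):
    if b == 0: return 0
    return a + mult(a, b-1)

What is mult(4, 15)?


mult(4, 15) = 4 + mult(4, 14)
mult(4, 14) = 4 + mult(4, 13)
mult(4, 13) = 4 + mult(4, 12)
mult(4, 12) = 4 + mult(4, 11)
mult(4, 11) = 4 + mult(4, 10)
mult(4, 10) = 4 + mult(4, 9)
mult(4, 9) = 4 + mult(4, 8)
mult(4, 8) = 4 + mult(4, 7)
mult(4, 7) = 4 + mult(4, 6)
mult(4, 6) = 4 + mult(4, 5)
mult(4, 5) = 4 + mult(4, 4)
mult(4, 4) = 4 + mult(4, 3)
mult(4, 3) = 4 + mult(4, 2)
mult(4, 2) = 4 + mult(4, 1)
mult(4, 1) = 4 + mult(4, 0)
mult(4, 0) = 0  (base case)
Total: 4 + 4 + 4 + 4 + 4 + 4 + 4 + 4 + 4 + 4 + 4 + 4 + 4 + 4 + 4 + 0 = 60

60


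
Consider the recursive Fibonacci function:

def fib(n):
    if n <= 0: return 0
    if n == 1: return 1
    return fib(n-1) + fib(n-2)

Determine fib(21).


Computing fib(21) bottom-up:
fib(0) = 0
fib(1) = 1
fib(2) = fib(1) + fib(0) = 1 + 0 = 1
fib(3) = fib(2) + fib(1) = 1 + 1 = 2
fib(4) = fib(3) + fib(2) = 2 + 1 = 3
fib(5) = fib(4) + fib(3) = 3 + 2 = 5
fib(6) = fib(5) + fib(4) = 5 + 3 = 8
fib(7) = fib(6) + fib(5) = 8 + 5 = 13
fib(8) = fib(7) + fib(6) = 13 + 8 = 21
fib(9) = fib(8) + fib(7) = 21 + 13 = 34
fib(10) = fib(9) + fib(8) = 34 + 21 = 55
fib(11) = fib(10) + fib(9) = 55 + 34 = 89
fib(12) = fib(11) + fib(10) = 89 + 55 = 144
fib(13) = fib(12) + fib(11) = 144 + 89 = 233
fib(14) = fib(13) + fib(12) = 233 + 144 = 377
fib(15) = fib(14) + fib(13) = 377 + 233 = 610
fib(16) = fib(15) + fib(14) = 610 + 377 = 987
fib(17) = fib(16) + fib(15) = 987 + 610 = 1597
fib(18) = fib(17) + fib(16) = 1597 + 987 = 2584
fib(19) = fib(18) + fib(17) = 2584 + 1597 = 4181
fib(20) = fib(19) + fib(18) = 4181 + 2584 = 6765
fib(21) = fib(20) + fib(19) = 6765 + 4181 = 10946

10946


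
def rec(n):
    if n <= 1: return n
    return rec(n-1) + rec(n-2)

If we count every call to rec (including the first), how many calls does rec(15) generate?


Let C(n) = total calls for rec(n)
C(0) = 1, C(1) = 1
C(2) = 1 + C(1) + C(0) = 1 + 1 + 1 = 3
C(3) = 1 + C(2) + C(1) = 1 + 3 + 1 = 5
C(4) = 1 + C(3) + C(2) = 1 + 5 + 3 = 9
C(5) = 1 + C(4) + C(3) = 1 + 9 + 5 = 15
C(6) = 1 + C(5) + C(4) = 1 + 15 + 9 = 25
C(7) = 1 + C(6) + C(5) = 1 + 25 + 15 = 41
C(8) = 1 + C(7) + C(6) = 1 + 41 + 25 = 67
C(9) = 1 + C(8) + C(7) = 1 + 67 + 41 = 109
C(10) = 1 + C(9) + C(8) = 1 + 109 + 67 = 177
C(11) = 1 + C(10) + C(9) = 1 + 177 + 109 = 287
C(12) = 1 + C(11) + C(10) = 1 + 287 + 177 = 465
C(13) = 1 + C(12) + C(11) = 1 + 465 + 287 = 753
C(14) = 1 + C(13) + C(12) = 1 + 753 + 465 = 1219
C(15) = 1 + C(14) + C(13) = 1 + 1219 + 753 = 1973

1973


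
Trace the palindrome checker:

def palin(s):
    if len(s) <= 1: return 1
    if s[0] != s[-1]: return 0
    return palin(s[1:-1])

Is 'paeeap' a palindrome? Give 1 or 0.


palin('paeeap'): s[0]='p' == s[-1]='p' -> check palin('aeea')
palin('aeea'): s[0]='a' == s[-1]='a' -> check palin('ee')
palin('ee'): s[0]='e' == s[-1]='e' -> check palin('')
palin(''): len <= 1 -> return 1  (base case)
Result: 1 (palindrome)

1


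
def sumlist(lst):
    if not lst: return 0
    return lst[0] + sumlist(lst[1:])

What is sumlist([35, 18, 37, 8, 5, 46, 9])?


sumlist([35, 18, 37, 8, 5, 46, 9]) = 35 + sumlist([18, 37, 8, 5, 46, 9])
sumlist([18, 37, 8, 5, 46, 9]) = 18 + sumlist([37, 8, 5, 46, 9])
sumlist([37, 8, 5, 46, 9]) = 37 + sumlist([8, 5, 46, 9])
sumlist([8, 5, 46, 9]) = 8 + sumlist([5, 46, 9])
sumlist([5, 46, 9]) = 5 + sumlist([46, 9])
sumlist([46, 9]) = 46 + sumlist([9])
sumlist([9]) = 9 + sumlist([])
sumlist([]) = 0  (base case)
Total: 35 + 18 + 37 + 8 + 5 + 46 + 9 + 0 = 158

158


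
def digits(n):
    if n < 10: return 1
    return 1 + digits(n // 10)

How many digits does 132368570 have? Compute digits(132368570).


digits(132368570) = 1 + digits(13236857)
digits(13236857) = 1 + digits(1323685)
digits(1323685) = 1 + digits(132368)
digits(132368) = 1 + digits(13236)
digits(13236) = 1 + digits(1323)
digits(1323) = 1 + digits(132)
digits(132) = 1 + digits(13)
digits(13) = 1 + digits(1)
digits(1) = 1  (base case: 1 < 10)
Unwinding: 1 + 1 + 1 + 1 + 1 + 1 + 1 + 1 + 1 = 9

9


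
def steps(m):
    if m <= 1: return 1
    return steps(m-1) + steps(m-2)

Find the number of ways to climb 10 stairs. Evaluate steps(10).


Building up from base cases:
steps(0) = 1
steps(1) = 1
steps(2) = steps(1) + steps(0) = 1 + 1 = 2
steps(3) = steps(2) + steps(1) = 2 + 1 = 3
steps(4) = steps(3) + steps(2) = 3 + 2 = 5
steps(5) = steps(4) + steps(3) = 5 + 3 = 8
steps(6) = steps(5) + steps(4) = 8 + 5 = 13
steps(7) = steps(6) + steps(5) = 13 + 8 = 21
steps(8) = steps(7) + steps(6) = 21 + 13 = 34
steps(9) = steps(8) + steps(7) = 34 + 21 = 55
steps(10) = steps(9) + steps(8) = 55 + 34 = 89

89


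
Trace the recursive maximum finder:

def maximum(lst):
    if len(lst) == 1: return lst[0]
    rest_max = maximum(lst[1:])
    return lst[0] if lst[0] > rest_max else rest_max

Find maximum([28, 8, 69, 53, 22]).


maximum([28, 8, 69, 53, 22]): compare 28 with maximum([8, 69, 53, 22])
maximum([8, 69, 53, 22]): compare 8 with maximum([69, 53, 22])
maximum([69, 53, 22]): compare 69 with maximum([53, 22])
maximum([53, 22]): compare 53 with maximum([22])
maximum([22]) = 22  (base case)
Compare 53 with 22 -> 53
Compare 69 with 53 -> 69
Compare 8 with 69 -> 69
Compare 28 with 69 -> 69

69


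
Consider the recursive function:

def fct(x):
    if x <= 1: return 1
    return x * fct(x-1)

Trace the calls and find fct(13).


fct(13)
= 13 * fct(12)
= 13 * 12 * fct(11)
= 13 * 12 * 11 * fct(10)
= 13 * 12 * 11 * 10 * fct(9)
= 13 * 12 * 11 * 10 * 9 * fct(8)
= 13 * 12 * 11 * 10 * 9 * 8 * fct(7)
= 13 * 12 * 11 * 10 * 9 * 8 * 7 * fct(6)
= 13 * 12 * 11 * 10 * 9 * 8 * 7 * 6 * fct(5)
= 13 * 12 * 11 * 10 * 9 * 8 * 7 * 6 * 5 * fct(4)
= 13 * 12 * 11 * 10 * 9 * 8 * 7 * 6 * 5 * 4 * fct(3)
= 13 * 12 * 11 * 10 * 9 * 8 * 7 * 6 * 5 * 4 * 3 * fct(2)
= 13 * 12 * 11 * 10 * 9 * 8 * 7 * 6 * 5 * 4 * 3 * 2 * fct(1)
= 13 * 12 * 11 * 10 * 9 * 8 * 7 * 6 * 5 * 4 * 3 * 2 * 1
= 6227020800

6227020800


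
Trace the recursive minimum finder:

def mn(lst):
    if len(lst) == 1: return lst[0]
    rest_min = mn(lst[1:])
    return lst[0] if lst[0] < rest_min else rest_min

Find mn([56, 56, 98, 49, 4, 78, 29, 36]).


mn([56, 56, 98, 49, 4, 78, 29, 36]): compare 56 with mn([56, 98, 49, 4, 78, 29, 36])
mn([56, 98, 49, 4, 78, 29, 36]): compare 56 with mn([98, 49, 4, 78, 29, 36])
mn([98, 49, 4, 78, 29, 36]): compare 98 with mn([49, 4, 78, 29, 36])
mn([49, 4, 78, 29, 36]): compare 49 with mn([4, 78, 29, 36])
mn([4, 78, 29, 36]): compare 4 with mn([78, 29, 36])
mn([78, 29, 36]): compare 78 with mn([29, 36])
mn([29, 36]): compare 29 with mn([36])
mn([36]) = 36  (base case)
Compare 29 with 36 -> 29
Compare 78 with 29 -> 29
Compare 4 with 29 -> 4
Compare 49 with 4 -> 4
Compare 98 with 4 -> 4
Compare 56 with 4 -> 4
Compare 56 with 4 -> 4

4


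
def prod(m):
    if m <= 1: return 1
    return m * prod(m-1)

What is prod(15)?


prod(15)
= 15 * prod(14)
= 15 * 14 * prod(13)
= 15 * 14 * 13 * prod(12)
= 15 * 14 * 13 * 12 * prod(11)
= 15 * 14 * 13 * 12 * 11 * prod(10)
= 15 * 14 * 13 * 12 * 11 * 10 * prod(9)
= 15 * 14 * 13 * 12 * 11 * 10 * 9 * prod(8)
= 15 * 14 * 13 * 12 * 11 * 10 * 9 * 8 * prod(7)
= 15 * 14 * 13 * 12 * 11 * 10 * 9 * 8 * 7 * prod(6)
= 15 * 14 * 13 * 12 * 11 * 10 * 9 * 8 * 7 * 6 * prod(5)
= 15 * 14 * 13 * 12 * 11 * 10 * 9 * 8 * 7 * 6 * 5 * prod(4)
= 15 * 14 * 13 * 12 * 11 * 10 * 9 * 8 * 7 * 6 * 5 * 4 * prod(3)
= 15 * 14 * 13 * 12 * 11 * 10 * 9 * 8 * 7 * 6 * 5 * 4 * 3 * prod(2)
= 15 * 14 * 13 * 12 * 11 * 10 * 9 * 8 * 7 * 6 * 5 * 4 * 3 * 2 * prod(1)
= 15 * 14 * 13 * 12 * 11 * 10 * 9 * 8 * 7 * 6 * 5 * 4 * 3 * 2 * 1
= 1307674368000

1307674368000


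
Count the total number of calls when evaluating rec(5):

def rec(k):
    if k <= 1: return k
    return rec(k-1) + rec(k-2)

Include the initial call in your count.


Let C(n) = total calls for rec(n)
C(0) = 1, C(1) = 1
C(2) = 1 + C(1) + C(0) = 1 + 1 + 1 = 3
C(3) = 1 + C(2) + C(1) = 1 + 3 + 1 = 5
C(4) = 1 + C(3) + C(2) = 1 + 5 + 3 = 9
C(5) = 1 + C(4) + C(3) = 1 + 9 + 5 = 15

15
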